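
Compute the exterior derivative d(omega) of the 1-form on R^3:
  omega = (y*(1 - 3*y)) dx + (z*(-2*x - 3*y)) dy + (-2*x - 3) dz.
d(omega) = (6*y - 2*z - 1) dx ∧ dy + (-2) dx ∧ dz + (2*x + 3*y) dy ∧ dz

For a 1-form omega = sum_i f_i dx_i, the exterior derivative is
  d(omega) = sum_{i < j} (∂f_j/∂x_i - ∂f_i/∂x_j) dx_i ∧ dx_j.
  coefficient of dx ∧ dy: ∂f_2/∂x - ∂f_1/∂y = ∂(z*(-2*x - 3*y))/∂x - ∂(y*(1 - 3*y))/∂y = 6*y - 2*z - 1
  coefficient of dx ∧ dz: ∂f_3/∂x - ∂f_1/∂z = ∂(-2*x - 3)/∂x - ∂(y*(1 - 3*y))/∂z = -2
  coefficient of dy ∧ dz: ∂f_3/∂y - ∂f_2/∂z = ∂(-2*x - 3)/∂y - ∂(z*(-2*x - 3*y))/∂z = 2*x + 3*y
Assembling: d(omega) = (6*y - 2*z - 1) dx ∧ dy + (-2) dx ∧ dz + (2*x + 3*y) dy ∧ dz.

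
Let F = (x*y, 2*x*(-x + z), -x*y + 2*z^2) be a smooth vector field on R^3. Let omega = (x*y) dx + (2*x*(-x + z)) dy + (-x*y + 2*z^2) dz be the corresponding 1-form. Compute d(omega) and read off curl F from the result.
d(omega) = (-3*x) dy ∧ dz + (y) dz ∧ dx + (-5*x + 2*z) dx ∧ dy; curl F = (-3*x, y, -5*x + 2*z)

d omega = sum_{i<j} (∂f_j/∂x_i - ∂f_i/∂x_j) dx_i ∧ dx_j. Under the identification (dy ∧ dz, dz ∧ dx, dx ∧ dy) ↔ (e_x, e_y, e_z), the coefficients are exactly the components of curl F. Compute:
  ∂R/∂y - ∂Q/∂z = (-x) - (2*x) = -3*x
  ∂P/∂z - ∂R/∂x = (0) - (-y) = y
  ∂Q/∂x - ∂P/∂y = (-4*x + 2*z) - (x) = -5*x + 2*z.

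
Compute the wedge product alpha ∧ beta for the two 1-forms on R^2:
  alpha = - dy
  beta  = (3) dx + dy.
alpha ∧ beta = (3) dx ∧ dy

Distribute the wedge, using dx_i ∧ dx_j = -dx_j ∧ dx_i and dx_i ∧ dx_i = 0. For each pair (i, j) with i < j, the coefficient of dx_i ∧ dx_j in alpha ∧ beta is (alpha_i * beta_j - alpha_j * beta_i). Collecting: alpha ∧ beta = (3) dx ∧ dy.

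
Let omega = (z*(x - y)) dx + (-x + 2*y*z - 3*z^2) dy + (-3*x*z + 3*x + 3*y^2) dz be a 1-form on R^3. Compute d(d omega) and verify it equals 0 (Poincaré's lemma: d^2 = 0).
d(d omega) = 0

Step 1: d omega = sum_{i<j} (∂f_j/∂x_i - ∂f_i/∂x_j) dx_i ∧ dx_j:
  coeff of dx ∧ dy: z - 1
  coeff of dx ∧ dz: -x + y - 3*z + 3
  coeff of dy ∧ dz: 4*y + 6*z
Step 2: Apply d again to each 2-form coefficient. The only possible 3-form in R^3 is dx ∧ dy ∧ dz, with coefficient
  ∂(coeff of dy∧dz)/∂x - ∂(coeff of dx∧dz)/∂y + ∂(coeff of dx∧dy)/∂z
  = ∂/∂x (4*y + 6*z) - ∂/∂y (-x + y - 3*z + 3) + ∂/∂z (z - 1).
Each of these terms simplifies to sums of mixed partials that cancel in pairs. The result is 0 (by equality of mixed partials for smooth functions — Schwarz / Clairaut).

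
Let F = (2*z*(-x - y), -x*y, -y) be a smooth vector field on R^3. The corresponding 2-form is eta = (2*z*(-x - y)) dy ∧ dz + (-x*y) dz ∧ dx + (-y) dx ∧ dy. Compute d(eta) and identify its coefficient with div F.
d(eta) = (-x - 2*z) dx ∧ dy ∧ dz; div F = -x - 2*z

For a 2-form in R^3 of the form above, applying d gives a 3-form with coefficient ∂P/∂x + ∂Q/∂y + ∂R/∂z:
  ∂P/∂x = -2*z
  ∂Q/∂y = -x
  ∂R/∂z = 0
Sum = -x - 2*z, which is exactly div F.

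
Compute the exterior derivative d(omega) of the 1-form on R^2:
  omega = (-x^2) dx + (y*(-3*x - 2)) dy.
d(omega) = (-3*y) dx ∧ dy

For a 1-form omega = sum_i f_i dx_i, the exterior derivative is
  d(omega) = sum_{i < j} (∂f_j/∂x_i - ∂f_i/∂x_j) dx_i ∧ dx_j.
  coefficient of dx ∧ dy: ∂f_2/∂x - ∂f_1/∂y = ∂(y*(-3*x - 2))/∂x - ∂(-x^2)/∂y = -3*y
Assembling: d(omega) = (-3*y) dx ∧ dy.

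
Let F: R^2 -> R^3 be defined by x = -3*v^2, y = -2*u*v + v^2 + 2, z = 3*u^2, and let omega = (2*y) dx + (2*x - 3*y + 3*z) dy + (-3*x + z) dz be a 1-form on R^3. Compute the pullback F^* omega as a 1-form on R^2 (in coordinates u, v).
F^* omega = (18*u^3 - 18*u^2*v + 42*u*v^2 + 18*v^3 + 12*v) du + (-18*u^3 + 6*u^2*v + 54*u*v^2 + 12*u - 30*v^3 - 36*v) dv

Using F^*(f dg) = (f ∘ F) d(g ∘ F), substitute each coordinate x_i by F_i(u, v) in f_i, and replace dx_i by d F_i = (∂F_i/∂u) du + (∂F_i/∂v) dv.
  For the x component: f_1(F) = -4*u*v + 2*v^2 + 4; d F_1 = (0) du + (-6*v) dv
  For the y component: f_2(F) = 9*u^2 + 6*u*v - 9*v^2 - 6; d F_2 = (-2*v) du + (-2*u + 2*v) dv
  For the z component: f_3(F) = 3*u^2 + 9*v^2; d F_3 = (6*u) du + (0) dv
Combining and collecting du, dv coefficients:
  coeff of du: 18*u^3 - 18*u^2*v + 42*u*v^2 + 18*v^3 + 12*v
  coeff of dv: -18*u^3 + 6*u^2*v + 54*u*v^2 + 12*u - 30*v^3 - 36*v
F^* omega = (18*u^3 - 18*u^2*v + 42*u*v^2 + 18*v^3 + 12*v) du + (-18*u^3 + 6*u^2*v + 54*u*v^2 + 12*u - 30*v^3 - 36*v) dv.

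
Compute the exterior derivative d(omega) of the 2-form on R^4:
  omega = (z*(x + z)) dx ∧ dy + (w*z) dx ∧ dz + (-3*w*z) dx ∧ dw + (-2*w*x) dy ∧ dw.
d(omega) = (x + 2*z) dx ∧ dy ∧ dz + (3*w + z) dx ∧ dz ∧ dw + (-2*w) dx ∧ dy ∧ dw

For a 2-form omega = sum_{i<j} g_{ij} dx_i ∧ dx_j, the exterior derivative is
  d(omega) = sum_{i<j} d(g_{ij}) ∧ dx_i ∧ dx_j = sum_{i<j, k} (∂g_{ij}/∂x_k) dx_k ∧ dx_i ∧ dx_j.
Expand each term, using dx_k ∧ dx_i ∧ dx_j = sgn(permutation) dx_{(a)} ∧ dx_{(b)} ∧ dx_{(c)} with (a < b < c) sorted:
  d(z*(x + z)) includes (∂/∂z)(z*(x + z)) dz = (x + 2*z) dz, which multiplied by dx ∧ dy gives (x + 2*z) dx ∧ dy ∧ dz
  d(w*z) includes (∂/∂w)(w*z) dw = (z) dw, which multiplied by dx ∧ dz gives (z) dx ∧ dz ∧ dw
  d(-3*w*z) includes (∂/∂z)(-3*w*z) dz = (-3*w) dz, which multiplied by dx ∧ dw gives (3*w) dx ∧ dz ∧ dw
  d(-2*w*x) includes (∂/∂x)(-2*w*x) dx = (-2*w) dx, which multiplied by dy ∧ dw gives (-2*w) dx ∧ dy ∧ dw
Collecting like 3-forms: d(omega) = (x + 2*z) dx ∧ dy ∧ dz + (3*w + z) dx ∧ dz ∧ dw + (-2*w) dx ∧ dy ∧ dw.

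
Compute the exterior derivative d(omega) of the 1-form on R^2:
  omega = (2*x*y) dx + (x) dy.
d(omega) = (1 - 2*x) dx ∧ dy

For a 1-form omega = sum_i f_i dx_i, the exterior derivative is
  d(omega) = sum_{i < j} (∂f_j/∂x_i - ∂f_i/∂x_j) dx_i ∧ dx_j.
  coefficient of dx ∧ dy: ∂f_2/∂x - ∂f_1/∂y = ∂(x)/∂x - ∂(2*x*y)/∂y = 1 - 2*x
Assembling: d(omega) = (1 - 2*x) dx ∧ dy.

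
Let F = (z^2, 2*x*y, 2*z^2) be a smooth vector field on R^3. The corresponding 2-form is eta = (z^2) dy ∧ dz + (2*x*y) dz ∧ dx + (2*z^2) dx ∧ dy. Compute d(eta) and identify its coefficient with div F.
d(eta) = (2*x + 4*z) dx ∧ dy ∧ dz; div F = 2*x + 4*z

For a 2-form in R^3 of the form above, applying d gives a 3-form with coefficient ∂P/∂x + ∂Q/∂y + ∂R/∂z:
  ∂P/∂x = 0
  ∂Q/∂y = 2*x
  ∂R/∂z = 4*z
Sum = 2*x + 4*z, which is exactly div F.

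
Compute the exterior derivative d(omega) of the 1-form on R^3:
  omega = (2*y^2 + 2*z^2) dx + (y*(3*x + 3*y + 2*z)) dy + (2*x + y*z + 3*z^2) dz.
d(omega) = (-y) dx ∧ dy + (2 - 4*z) dx ∧ dz + (-2*y + z) dy ∧ dz

For a 1-form omega = sum_i f_i dx_i, the exterior derivative is
  d(omega) = sum_{i < j} (∂f_j/∂x_i - ∂f_i/∂x_j) dx_i ∧ dx_j.
  coefficient of dx ∧ dy: ∂f_2/∂x - ∂f_1/∂y = ∂(y*(3*x + 3*y + 2*z))/∂x - ∂(2*y^2 + 2*z^2)/∂y = -y
  coefficient of dx ∧ dz: ∂f_3/∂x - ∂f_1/∂z = ∂(2*x + y*z + 3*z^2)/∂x - ∂(2*y^2 + 2*z^2)/∂z = 2 - 4*z
  coefficient of dy ∧ dz: ∂f_3/∂y - ∂f_2/∂z = ∂(2*x + y*z + 3*z^2)/∂y - ∂(y*(3*x + 3*y + 2*z))/∂z = -2*y + z
Assembling: d(omega) = (-y) dx ∧ dy + (2 - 4*z) dx ∧ dz + (-2*y + z) dy ∧ dz.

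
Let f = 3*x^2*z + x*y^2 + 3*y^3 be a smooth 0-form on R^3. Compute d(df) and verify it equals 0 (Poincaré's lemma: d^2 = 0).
d(df) = 0

Step 1: df = sum_i (∂f/∂x_i) dx_i = (6*x*z + y^2) dx + (y*(2*x + 9*y)) dy + (3*x^2) dz.
Step 2: Apply d again. Using the 1-form formula, the coefficient of dx ∧ dy in d(df) is ∂^2 f/∂x ∂y - ∂^2 f/∂y ∂x = (2*y) - (2*y) = 0 (equality of mixed partials for smooth f).
Similarly for dx ∧ dz and dy ∧ dz — all coefficients vanish. So d(df) = 0.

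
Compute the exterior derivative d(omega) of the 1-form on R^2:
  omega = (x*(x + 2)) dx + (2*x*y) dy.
d(omega) = (2*y) dx ∧ dy

For a 1-form omega = sum_i f_i dx_i, the exterior derivative is
  d(omega) = sum_{i < j} (∂f_j/∂x_i - ∂f_i/∂x_j) dx_i ∧ dx_j.
  coefficient of dx ∧ dy: ∂f_2/∂x - ∂f_1/∂y = ∂(2*x*y)/∂x - ∂(x*(x + 2))/∂y = 2*y
Assembling: d(omega) = (2*y) dx ∧ dy.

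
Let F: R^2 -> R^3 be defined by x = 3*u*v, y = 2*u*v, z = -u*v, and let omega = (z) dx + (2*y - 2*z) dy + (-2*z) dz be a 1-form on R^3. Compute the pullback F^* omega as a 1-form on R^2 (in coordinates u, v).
F^* omega = (7*u*v^2) du + (7*u^2*v) dv

Using F^*(f dg) = (f ∘ F) d(g ∘ F), substitute each coordinate x_i by F_i(u, v) in f_i, and replace dx_i by d F_i = (∂F_i/∂u) du + (∂F_i/∂v) dv.
  For the x component: f_1(F) = -u*v; d F_1 = (3*v) du + (3*u) dv
  For the y component: f_2(F) = 6*u*v; d F_2 = (2*v) du + (2*u) dv
  For the z component: f_3(F) = 2*u*v; d F_3 = (-v) du + (-u) dv
Combining and collecting du, dv coefficients:
  coeff of du: 7*u*v^2
  coeff of dv: 7*u^2*v
F^* omega = (7*u*v^2) du + (7*u^2*v) dv.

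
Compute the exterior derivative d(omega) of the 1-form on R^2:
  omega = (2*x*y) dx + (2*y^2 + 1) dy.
d(omega) = (-2*x) dx ∧ dy

For a 1-form omega = sum_i f_i dx_i, the exterior derivative is
  d(omega) = sum_{i < j} (∂f_j/∂x_i - ∂f_i/∂x_j) dx_i ∧ dx_j.
  coefficient of dx ∧ dy: ∂f_2/∂x - ∂f_1/∂y = ∂(2*y^2 + 1)/∂x - ∂(2*x*y)/∂y = -2*x
Assembling: d(omega) = (-2*x) dx ∧ dy.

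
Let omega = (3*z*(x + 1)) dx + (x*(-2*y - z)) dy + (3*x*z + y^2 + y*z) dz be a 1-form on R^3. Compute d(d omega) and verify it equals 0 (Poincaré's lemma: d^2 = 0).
d(d omega) = 0

Step 1: d omega = sum_{i<j} (∂f_j/∂x_i - ∂f_i/∂x_j) dx_i ∧ dx_j:
  coeff of dx ∧ dy: -2*y - z
  coeff of dx ∧ dz: -3*x + 3*z - 3
  coeff of dy ∧ dz: x + 2*y + z
Step 2: Apply d again to each 2-form coefficient. The only possible 3-form in R^3 is dx ∧ dy ∧ dz, with coefficient
  ∂(coeff of dy∧dz)/∂x - ∂(coeff of dx∧dz)/∂y + ∂(coeff of dx∧dy)/∂z
  = ∂/∂x (x + 2*y + z) - ∂/∂y (-3*x + 3*z - 3) + ∂/∂z (-2*y - z).
Each of these terms simplifies to sums of mixed partials that cancel in pairs. The result is 0 (by equality of mixed partials for smooth functions — Schwarz / Clairaut).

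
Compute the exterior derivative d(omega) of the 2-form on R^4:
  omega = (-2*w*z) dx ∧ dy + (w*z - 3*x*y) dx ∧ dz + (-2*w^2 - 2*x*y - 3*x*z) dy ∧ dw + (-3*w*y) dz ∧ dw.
d(omega) = (-2*w + 3*x) dx ∧ dy ∧ dz + (-2*y - 5*z) dx ∧ dy ∧ dw + (z) dx ∧ dz ∧ dw + (-3*w + 3*x) dy ∧ dz ∧ dw

For a 2-form omega = sum_{i<j} g_{ij} dx_i ∧ dx_j, the exterior derivative is
  d(omega) = sum_{i<j} d(g_{ij}) ∧ dx_i ∧ dx_j = sum_{i<j, k} (∂g_{ij}/∂x_k) dx_k ∧ dx_i ∧ dx_j.
Expand each term, using dx_k ∧ dx_i ∧ dx_j = sgn(permutation) dx_{(a)} ∧ dx_{(b)} ∧ dx_{(c)} with (a < b < c) sorted:
  d(-2*w*z) includes (∂/∂z)(-2*w*z) dz = (-2*w) dz, which multiplied by dx ∧ dy gives (-2*w) dx ∧ dy ∧ dz
  d(-2*w*z) includes (∂/∂w)(-2*w*z) dw = (-2*z) dw, which multiplied by dx ∧ dy gives (-2*z) dx ∧ dy ∧ dw
  d(w*z - 3*x*y) includes (∂/∂y)(w*z - 3*x*y) dy = (-3*x) dy, which multiplied by dx ∧ dz gives (3*x) dx ∧ dy ∧ dz
  d(w*z - 3*x*y) includes (∂/∂w)(w*z - 3*x*y) dw = (z) dw, which multiplied by dx ∧ dz gives (z) dx ∧ dz ∧ dw
  d(-2*w^2 - 2*x*y - 3*x*z) includes (∂/∂x)(-2*w^2 - 2*x*y - 3*x*z) dx = (-2*y - 3*z) dx, which multiplied by dy ∧ dw gives (-2*y - 3*z) dx ∧ dy ∧ dw
  d(-2*w^2 - 2*x*y - 3*x*z) includes (∂/∂z)(-2*w^2 - 2*x*y - 3*x*z) dz = (-3*x) dz, which multiplied by dy ∧ dw gives (3*x) dy ∧ dz ∧ dw
  d(-3*w*y) includes (∂/∂y)(-3*w*y) dy = (-3*w) dy, which multiplied by dz ∧ dw gives (-3*w) dy ∧ dz ∧ dw
Collecting like 3-forms: d(omega) = (-2*w + 3*x) dx ∧ dy ∧ dz + (-2*y - 5*z) dx ∧ dy ∧ dw + (z) dx ∧ dz ∧ dw + (-3*w + 3*x) dy ∧ dz ∧ dw.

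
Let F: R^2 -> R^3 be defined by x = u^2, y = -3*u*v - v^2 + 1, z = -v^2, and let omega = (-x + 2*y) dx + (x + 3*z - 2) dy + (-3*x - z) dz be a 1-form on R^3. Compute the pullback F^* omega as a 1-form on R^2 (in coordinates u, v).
F^* omega = (-2*u^3 - 15*u^2*v - 4*u*v^2 + 4*u + 9*v^3 + 6*v) du + (-3*u^3 + 4*u^2*v + 9*u*v^2 + 6*u + 4*v^3 + 4*v) dv

Using F^*(f dg) = (f ∘ F) d(g ∘ F), substitute each coordinate x_i by F_i(u, v) in f_i, and replace dx_i by d F_i = (∂F_i/∂u) du + (∂F_i/∂v) dv.
  For the x component: f_1(F) = -u^2 - 6*u*v - 2*v^2 + 2; d F_1 = (2*u) du + (0) dv
  For the y component: f_2(F) = u^2 - 3*v^2 - 2; d F_2 = (-3*v) du + (-3*u - 2*v) dv
  For the z component: f_3(F) = -3*u^2 + v^2; d F_3 = (0) du + (-2*v) dv
Combining and collecting du, dv coefficients:
  coeff of du: -2*u^3 - 15*u^2*v - 4*u*v^2 + 4*u + 9*v^3 + 6*v
  coeff of dv: -3*u^3 + 4*u^2*v + 9*u*v^2 + 6*u + 4*v^3 + 4*v
F^* omega = (-2*u^3 - 15*u^2*v - 4*u*v^2 + 4*u + 9*v^3 + 6*v) du + (-3*u^3 + 4*u^2*v + 9*u*v^2 + 6*u + 4*v^3 + 4*v) dv.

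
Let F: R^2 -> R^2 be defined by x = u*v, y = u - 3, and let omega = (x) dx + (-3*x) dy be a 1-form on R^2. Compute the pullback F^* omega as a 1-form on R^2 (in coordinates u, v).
F^* omega = (u*v*(v - 3)) du + (u^2*v) dv

Using F^*(f dg) = (f ∘ F) d(g ∘ F), substitute each coordinate x_i by F_i(u, v) in f_i, and replace dx_i by d F_i = (∂F_i/∂u) du + (∂F_i/∂v) dv.
  For the x component: f_1(F) = u*v; d F_1 = (v) du + (u) dv
  For the y component: f_2(F) = -3*u*v; d F_2 = (1) du + (0) dv
Combining and collecting du, dv coefficients:
  coeff of du: u*v*(v - 3)
  coeff of dv: u^2*v
F^* omega = (u*v*(v - 3)) du + (u^2*v) dv.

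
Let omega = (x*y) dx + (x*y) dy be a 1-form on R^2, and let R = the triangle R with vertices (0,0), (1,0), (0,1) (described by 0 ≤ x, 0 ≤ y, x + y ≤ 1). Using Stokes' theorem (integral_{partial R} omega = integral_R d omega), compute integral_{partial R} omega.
integral_(partial R) omega = 0

Stokes: integral_partial_R omega = integral_R d omega with d omega = (∂Q/∂x - ∂P/∂y) dx ∧ dy.
  ∂Q/∂x = y
  ∂P/∂y = x
  integrand = ∂Q/∂x - ∂P/∂y = -x + y.
Integrating over R: integral_0^1 integral_0^{1-x} (-x + y) dy dx = 0.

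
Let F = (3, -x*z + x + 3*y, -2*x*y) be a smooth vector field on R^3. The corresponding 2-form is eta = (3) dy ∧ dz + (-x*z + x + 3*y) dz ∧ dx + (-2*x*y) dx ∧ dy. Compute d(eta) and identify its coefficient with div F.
d(eta) = (3) dx ∧ dy ∧ dz; div F = 3

For a 2-form in R^3 of the form above, applying d gives a 3-form with coefficient ∂P/∂x + ∂Q/∂y + ∂R/∂z:
  ∂P/∂x = 0
  ∂Q/∂y = 3
  ∂R/∂z = 0
Sum = 3, which is exactly div F.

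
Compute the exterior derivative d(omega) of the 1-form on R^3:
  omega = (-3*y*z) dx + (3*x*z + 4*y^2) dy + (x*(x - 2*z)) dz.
d(omega) = (6*z) dx ∧ dy + (2*x + 3*y - 2*z) dx ∧ dz + (-3*x) dy ∧ dz

For a 1-form omega = sum_i f_i dx_i, the exterior derivative is
  d(omega) = sum_{i < j} (∂f_j/∂x_i - ∂f_i/∂x_j) dx_i ∧ dx_j.
  coefficient of dx ∧ dy: ∂f_2/∂x - ∂f_1/∂y = ∂(3*x*z + 4*y^2)/∂x - ∂(-3*y*z)/∂y = 6*z
  coefficient of dx ∧ dz: ∂f_3/∂x - ∂f_1/∂z = ∂(x*(x - 2*z))/∂x - ∂(-3*y*z)/∂z = 2*x + 3*y - 2*z
  coefficient of dy ∧ dz: ∂f_3/∂y - ∂f_2/∂z = ∂(x*(x - 2*z))/∂y - ∂(3*x*z + 4*y^2)/∂z = -3*x
Assembling: d(omega) = (6*z) dx ∧ dy + (2*x + 3*y - 2*z) dx ∧ dz + (-3*x) dy ∧ dz.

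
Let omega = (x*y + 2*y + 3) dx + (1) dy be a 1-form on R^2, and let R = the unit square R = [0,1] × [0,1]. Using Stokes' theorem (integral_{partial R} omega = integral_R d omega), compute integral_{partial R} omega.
integral_(partial R) omega = -5/2

Stokes: integral_partial_R omega = integral_R d omega with d omega = (∂Q/∂x - ∂P/∂y) dx ∧ dy.
  ∂Q/∂x = 0
  ∂P/∂y = x + 2
  integrand = ∂Q/∂x - ∂P/∂y = -x - 2.
Integrating over R: integral_0^1 integral_0^1 (-x - 2) dx dy = -5/2.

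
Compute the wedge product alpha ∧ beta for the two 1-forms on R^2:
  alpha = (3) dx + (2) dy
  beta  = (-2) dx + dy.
alpha ∧ beta = (7) dx ∧ dy

Distribute the wedge, using dx_i ∧ dx_j = -dx_j ∧ dx_i and dx_i ∧ dx_i = 0. For each pair (i, j) with i < j, the coefficient of dx_i ∧ dx_j in alpha ∧ beta is (alpha_i * beta_j - alpha_j * beta_i). Collecting: alpha ∧ beta = (7) dx ∧ dy.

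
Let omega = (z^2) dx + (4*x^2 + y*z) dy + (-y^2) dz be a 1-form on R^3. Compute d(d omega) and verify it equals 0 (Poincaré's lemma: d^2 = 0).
d(d omega) = 0

Step 1: d omega = sum_{i<j} (∂f_j/∂x_i - ∂f_i/∂x_j) dx_i ∧ dx_j:
  coeff of dx ∧ dy: 8*x
  coeff of dx ∧ dz: -2*z
  coeff of dy ∧ dz: -3*y
Step 2: Apply d again to each 2-form coefficient. The only possible 3-form in R^3 is dx ∧ dy ∧ dz, with coefficient
  ∂(coeff of dy∧dz)/∂x - ∂(coeff of dx∧dz)/∂y + ∂(coeff of dx∧dy)/∂z
  = ∂/∂x (-3*y) - ∂/∂y (-2*z) + ∂/∂z (8*x).
Each of these terms simplifies to sums of mixed partials that cancel in pairs. The result is 0 (by equality of mixed partials for smooth functions — Schwarz / Clairaut).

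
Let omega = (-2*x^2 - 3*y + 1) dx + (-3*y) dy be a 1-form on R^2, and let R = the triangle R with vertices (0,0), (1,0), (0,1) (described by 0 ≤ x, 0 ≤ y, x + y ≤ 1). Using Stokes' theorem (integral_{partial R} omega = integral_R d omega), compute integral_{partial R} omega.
integral_(partial R) omega = 3/2

Stokes: integral_partial_R omega = integral_R d omega with d omega = (∂Q/∂x - ∂P/∂y) dx ∧ dy.
  ∂Q/∂x = 0
  ∂P/∂y = -3
  integrand = ∂Q/∂x - ∂P/∂y = 3.
Integrating over R: integral_0^1 integral_0^{1-x} (3) dy dx = 3/2.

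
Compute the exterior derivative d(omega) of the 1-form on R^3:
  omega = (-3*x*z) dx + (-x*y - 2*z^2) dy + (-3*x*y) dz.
d(omega) = (-y) dx ∧ dy + (3*x - 3*y) dx ∧ dz + (-3*x + 4*z) dy ∧ dz

For a 1-form omega = sum_i f_i dx_i, the exterior derivative is
  d(omega) = sum_{i < j} (∂f_j/∂x_i - ∂f_i/∂x_j) dx_i ∧ dx_j.
  coefficient of dx ∧ dy: ∂f_2/∂x - ∂f_1/∂y = ∂(-x*y - 2*z^2)/∂x - ∂(-3*x*z)/∂y = -y
  coefficient of dx ∧ dz: ∂f_3/∂x - ∂f_1/∂z = ∂(-3*x*y)/∂x - ∂(-3*x*z)/∂z = 3*x - 3*y
  coefficient of dy ∧ dz: ∂f_3/∂y - ∂f_2/∂z = ∂(-3*x*y)/∂y - ∂(-x*y - 2*z^2)/∂z = -3*x + 4*z
Assembling: d(omega) = (-y) dx ∧ dy + (3*x - 3*y) dx ∧ dz + (-3*x + 4*z) dy ∧ dz.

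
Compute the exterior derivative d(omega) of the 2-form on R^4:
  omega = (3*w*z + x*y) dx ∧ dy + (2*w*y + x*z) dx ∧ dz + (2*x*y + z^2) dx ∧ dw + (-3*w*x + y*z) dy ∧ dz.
d(omega) = (-2*w) dx ∧ dy ∧ dz + (-2*x + 3*z) dx ∧ dy ∧ dw + (2*y - 2*z) dx ∧ dz ∧ dw + (-3*x) dy ∧ dz ∧ dw

For a 2-form omega = sum_{i<j} g_{ij} dx_i ∧ dx_j, the exterior derivative is
  d(omega) = sum_{i<j} d(g_{ij}) ∧ dx_i ∧ dx_j = sum_{i<j, k} (∂g_{ij}/∂x_k) dx_k ∧ dx_i ∧ dx_j.
Expand each term, using dx_k ∧ dx_i ∧ dx_j = sgn(permutation) dx_{(a)} ∧ dx_{(b)} ∧ dx_{(c)} with (a < b < c) sorted:
  d(3*w*z + x*y) includes (∂/∂z)(3*w*z + x*y) dz = (3*w) dz, which multiplied by dx ∧ dy gives (3*w) dx ∧ dy ∧ dz
  d(3*w*z + x*y) includes (∂/∂w)(3*w*z + x*y) dw = (3*z) dw, which multiplied by dx ∧ dy gives (3*z) dx ∧ dy ∧ dw
  d(2*w*y + x*z) includes (∂/∂y)(2*w*y + x*z) dy = (2*w) dy, which multiplied by dx ∧ dz gives (-2*w) dx ∧ dy ∧ dz
  d(2*w*y + x*z) includes (∂/∂w)(2*w*y + x*z) dw = (2*y) dw, which multiplied by dx ∧ dz gives (2*y) dx ∧ dz ∧ dw
  d(2*x*y + z^2) includes (∂/∂y)(2*x*y + z^2) dy = (2*x) dy, which multiplied by dx ∧ dw gives (-2*x) dx ∧ dy ∧ dw
  d(2*x*y + z^2) includes (∂/∂z)(2*x*y + z^2) dz = (2*z) dz, which multiplied by dx ∧ dw gives (-2*z) dx ∧ dz ∧ dw
  d(-3*w*x + y*z) includes (∂/∂x)(-3*w*x + y*z) dx = (-3*w) dx, which multiplied by dy ∧ dz gives (-3*w) dx ∧ dy ∧ dz
  d(-3*w*x + y*z) includes (∂/∂w)(-3*w*x + y*z) dw = (-3*x) dw, which multiplied by dy ∧ dz gives (-3*x) dy ∧ dz ∧ dw
Collecting like 3-forms: d(omega) = (-2*w) dx ∧ dy ∧ dz + (-2*x + 3*z) dx ∧ dy ∧ dw + (2*y - 2*z) dx ∧ dz ∧ dw + (-3*x) dy ∧ dz ∧ dw.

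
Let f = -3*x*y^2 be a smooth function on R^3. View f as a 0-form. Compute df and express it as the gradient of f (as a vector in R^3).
df = (-3*y^2) dx + (-6*x*y) dy + (0) dz; grad f = (-3*y^2, -6*x*y, 0)

For a 0-form f, d f = (∂f/∂x) dx + (∂f/∂y) dy + (∂f/∂z) dz. The components of the vector representation are exactly the entries of grad f in Cartesian coordinates:
  ∂f/∂x = -3*y^2
  ∂f/∂y = -6*x*y
  ∂f/∂z = 0.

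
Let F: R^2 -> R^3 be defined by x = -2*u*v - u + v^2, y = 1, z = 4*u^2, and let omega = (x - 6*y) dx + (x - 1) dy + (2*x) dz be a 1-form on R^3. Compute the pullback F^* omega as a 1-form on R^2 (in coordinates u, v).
F^* omega = (-32*u^2*v - 16*u^2 + 20*u*v^2 + 4*u*v + u - 2*v^3 - v^2 + 12*v + 6) du + (4*u^2*v + 2*u^2 - 6*u*v^2 - 2*u*v + 12*u + 2*v^3 - 12*v) dv

Using F^*(f dg) = (f ∘ F) d(g ∘ F), substitute each coordinate x_i by F_i(u, v) in f_i, and replace dx_i by d F_i = (∂F_i/∂u) du + (∂F_i/∂v) dv.
  For the x component: f_1(F) = -2*u*v - u + v^2 - 6; d F_1 = (-2*v - 1) du + (-2*u + 2*v) dv
  For the y component: f_2(F) = -2*u*v - u + v^2 - 1; d F_2 = (0) du + (0) dv
  For the z component: f_3(F) = -4*u*v - 2*u + 2*v^2; d F_3 = (8*u) du + (0) dv
Combining and collecting du, dv coefficients:
  coeff of du: -32*u^2*v - 16*u^2 + 20*u*v^2 + 4*u*v + u - 2*v^3 - v^2 + 12*v + 6
  coeff of dv: 4*u^2*v + 2*u^2 - 6*u*v^2 - 2*u*v + 12*u + 2*v^3 - 12*v
F^* omega = (-32*u^2*v - 16*u^2 + 20*u*v^2 + 4*u*v + u - 2*v^3 - v^2 + 12*v + 6) du + (4*u^2*v + 2*u^2 - 6*u*v^2 - 2*u*v + 12*u + 2*v^3 - 12*v) dv.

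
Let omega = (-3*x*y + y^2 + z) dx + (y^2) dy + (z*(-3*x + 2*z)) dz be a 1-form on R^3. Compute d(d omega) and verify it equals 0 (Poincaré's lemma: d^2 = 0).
d(d omega) = 0

Step 1: d omega = sum_{i<j} (∂f_j/∂x_i - ∂f_i/∂x_j) dx_i ∧ dx_j:
  coeff of dx ∧ dy: 3*x - 2*y
  coeff of dx ∧ dz: -3*z - 1
  coeff of dy ∧ dz: 0
Step 2: Apply d again to each 2-form coefficient. The only possible 3-form in R^3 is dx ∧ dy ∧ dz, with coefficient
  ∂(coeff of dy∧dz)/∂x - ∂(coeff of dx∧dz)/∂y + ∂(coeff of dx∧dy)/∂z
  = ∂/∂x (0) - ∂/∂y (-3*z - 1) + ∂/∂z (3*x - 2*y).
Each of these terms simplifies to sums of mixed partials that cancel in pairs. The result is 0 (by equality of mixed partials for smooth functions — Schwarz / Clairaut).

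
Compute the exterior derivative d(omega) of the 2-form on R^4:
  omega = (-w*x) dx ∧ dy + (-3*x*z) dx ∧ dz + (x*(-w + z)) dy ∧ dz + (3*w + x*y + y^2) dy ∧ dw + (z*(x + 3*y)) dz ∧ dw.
d(omega) = (-x + y) dx ∧ dy ∧ dw + (-w + z) dx ∧ dy ∧ dz + (-x + 3*z) dy ∧ dz ∧ dw + (z) dx ∧ dz ∧ dw

For a 2-form omega = sum_{i<j} g_{ij} dx_i ∧ dx_j, the exterior derivative is
  d(omega) = sum_{i<j} d(g_{ij}) ∧ dx_i ∧ dx_j = sum_{i<j, k} (∂g_{ij}/∂x_k) dx_k ∧ dx_i ∧ dx_j.
Expand each term, using dx_k ∧ dx_i ∧ dx_j = sgn(permutation) dx_{(a)} ∧ dx_{(b)} ∧ dx_{(c)} with (a < b < c) sorted:
  d(-w*x) includes (∂/∂w)(-w*x) dw = (-x) dw, which multiplied by dx ∧ dy gives (-x) dx ∧ dy ∧ dw
  d(x*(-w + z)) includes (∂/∂x)(x*(-w + z)) dx = (-w + z) dx, which multiplied by dy ∧ dz gives (-w + z) dx ∧ dy ∧ dz
  d(x*(-w + z)) includes (∂/∂w)(x*(-w + z)) dw = (-x) dw, which multiplied by dy ∧ dz gives (-x) dy ∧ dz ∧ dw
  d(3*w + x*y + y^2) includes (∂/∂x)(3*w + x*y + y^2) dx = (y) dx, which multiplied by dy ∧ dw gives (y) dx ∧ dy ∧ dw
  d(z*(x + 3*y)) includes (∂/∂x)(z*(x + 3*y)) dx = (z) dx, which multiplied by dz ∧ dw gives (z) dx ∧ dz ∧ dw
  d(z*(x + 3*y)) includes (∂/∂y)(z*(x + 3*y)) dy = (3*z) dy, which multiplied by dz ∧ dw gives (3*z) dy ∧ dz ∧ dw
Collecting like 3-forms: d(omega) = (-x + y) dx ∧ dy ∧ dw + (-w + z) dx ∧ dy ∧ dz + (-x + 3*z) dy ∧ dz ∧ dw + (z) dx ∧ dz ∧ dw.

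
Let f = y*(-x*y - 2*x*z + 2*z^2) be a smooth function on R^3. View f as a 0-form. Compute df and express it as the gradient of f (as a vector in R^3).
df = (y*(-y - 2*z)) dx + (-2*x*y - 2*x*z + 2*z^2) dy + (2*y*(-x + 2*z)) dz; grad f = (y*(-y - 2*z), -2*x*y - 2*x*z + 2*z^2, 2*y*(-x + 2*z))

For a 0-form f, d f = (∂f/∂x) dx + (∂f/∂y) dy + (∂f/∂z) dz. The components of the vector representation are exactly the entries of grad f in Cartesian coordinates:
  ∂f/∂x = y*(-y - 2*z)
  ∂f/∂y = -2*x*y - 2*x*z + 2*z^2
  ∂f/∂z = 2*y*(-x + 2*z).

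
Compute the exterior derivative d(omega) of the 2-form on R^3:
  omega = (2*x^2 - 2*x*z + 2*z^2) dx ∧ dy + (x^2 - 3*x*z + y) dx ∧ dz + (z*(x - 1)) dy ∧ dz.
d(omega) = (-2*x + 5*z - 1) dx ∧ dy ∧ dz

For a 2-form omega = sum_{i<j} g_{ij} dx_i ∧ dx_j, the exterior derivative is
  d(omega) = sum_{i<j} d(g_{ij}) ∧ dx_i ∧ dx_j = sum_{i<j, k} (∂g_{ij}/∂x_k) dx_k ∧ dx_i ∧ dx_j.
Expand each term, using dx_k ∧ dx_i ∧ dx_j = sgn(permutation) dx_{(a)} ∧ dx_{(b)} ∧ dx_{(c)} with (a < b < c) sorted:
  d(2*x^2 - 2*x*z + 2*z^2) includes (∂/∂z)(2*x^2 - 2*x*z + 2*z^2) dz = (-2*x + 4*z) dz, which multiplied by dx ∧ dy gives (-2*x + 4*z) dx ∧ dy ∧ dz
  d(x^2 - 3*x*z + y) includes (∂/∂y)(x^2 - 3*x*z + y) dy = (1) dy, which multiplied by dx ∧ dz gives (-1) dx ∧ dy ∧ dz
  d(z*(x - 1)) includes (∂/∂x)(z*(x - 1)) dx = (z) dx, which multiplied by dy ∧ dz gives (z) dx ∧ dy ∧ dz
Collecting like 3-forms: d(omega) = (-2*x + 5*z - 1) dx ∧ dy ∧ dz.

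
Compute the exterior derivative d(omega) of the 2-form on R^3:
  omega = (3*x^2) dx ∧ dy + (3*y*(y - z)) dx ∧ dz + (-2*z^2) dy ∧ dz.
d(omega) = (-6*y + 3*z) dx ∧ dy ∧ dz

For a 2-form omega = sum_{i<j} g_{ij} dx_i ∧ dx_j, the exterior derivative is
  d(omega) = sum_{i<j} d(g_{ij}) ∧ dx_i ∧ dx_j = sum_{i<j, k} (∂g_{ij}/∂x_k) dx_k ∧ dx_i ∧ dx_j.
Expand each term, using dx_k ∧ dx_i ∧ dx_j = sgn(permutation) dx_{(a)} ∧ dx_{(b)} ∧ dx_{(c)} with (a < b < c) sorted:
  d(3*y*(y - z)) includes (∂/∂y)(3*y*(y - z)) dy = (6*y - 3*z) dy, which multiplied by dx ∧ dz gives (-6*y + 3*z) dx ∧ dy ∧ dz
Collecting like 3-forms: d(omega) = (-6*y + 3*z) dx ∧ dy ∧ dz.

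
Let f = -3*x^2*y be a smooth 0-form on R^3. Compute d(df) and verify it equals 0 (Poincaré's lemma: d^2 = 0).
d(df) = 0

Step 1: df = sum_i (∂f/∂x_i) dx_i = (-6*x*y) dx + (-3*x^2) dy + (0) dz.
Step 2: Apply d again. Using the 1-form formula, the coefficient of dx ∧ dy in d(df) is ∂^2 f/∂x ∂y - ∂^2 f/∂y ∂x = (-6*x) - (-6*x) = 0 (equality of mixed partials for smooth f).
Similarly for dx ∧ dz and dy ∧ dz — all coefficients vanish. So d(df) = 0.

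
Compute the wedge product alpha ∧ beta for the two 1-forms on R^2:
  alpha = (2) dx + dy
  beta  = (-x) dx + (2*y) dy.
alpha ∧ beta = (x + 4*y) dx ∧ dy

Distribute the wedge, using dx_i ∧ dx_j = -dx_j ∧ dx_i and dx_i ∧ dx_i = 0. For each pair (i, j) with i < j, the coefficient of dx_i ∧ dx_j in alpha ∧ beta is (alpha_i * beta_j - alpha_j * beta_i). Collecting: alpha ∧ beta = (x + 4*y) dx ∧ dy.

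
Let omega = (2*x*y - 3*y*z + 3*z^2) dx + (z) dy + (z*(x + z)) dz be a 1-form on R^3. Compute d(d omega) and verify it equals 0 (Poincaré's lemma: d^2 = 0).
d(d omega) = 0

Step 1: d omega = sum_{i<j} (∂f_j/∂x_i - ∂f_i/∂x_j) dx_i ∧ dx_j:
  coeff of dx ∧ dy: -2*x + 3*z
  coeff of dx ∧ dz: 3*y - 5*z
  coeff of dy ∧ dz: -1
Step 2: Apply d again to each 2-form coefficient. The only possible 3-form in R^3 is dx ∧ dy ∧ dz, with coefficient
  ∂(coeff of dy∧dz)/∂x - ∂(coeff of dx∧dz)/∂y + ∂(coeff of dx∧dy)/∂z
  = ∂/∂x (-1) - ∂/∂y (3*y - 5*z) + ∂/∂z (-2*x + 3*z).
Each of these terms simplifies to sums of mixed partials that cancel in pairs. The result is 0 (by equality of mixed partials for smooth functions — Schwarz / Clairaut).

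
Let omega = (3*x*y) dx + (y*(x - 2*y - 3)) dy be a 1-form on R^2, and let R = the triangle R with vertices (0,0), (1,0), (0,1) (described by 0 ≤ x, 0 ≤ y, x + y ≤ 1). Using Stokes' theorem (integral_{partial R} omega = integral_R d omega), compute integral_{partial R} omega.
integral_(partial R) omega = -1/3

Stokes: integral_partial_R omega = integral_R d omega with d omega = (∂Q/∂x - ∂P/∂y) dx ∧ dy.
  ∂Q/∂x = y
  ∂P/∂y = 3*x
  integrand = ∂Q/∂x - ∂P/∂y = -3*x + y.
Integrating over R: integral_0^1 integral_0^{1-x} (-3*x + y) dy dx = -1/3.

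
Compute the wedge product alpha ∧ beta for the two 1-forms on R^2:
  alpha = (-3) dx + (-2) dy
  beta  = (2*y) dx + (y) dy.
alpha ∧ beta = (y) dx ∧ dy

Distribute the wedge, using dx_i ∧ dx_j = -dx_j ∧ dx_i and dx_i ∧ dx_i = 0. For each pair (i, j) with i < j, the coefficient of dx_i ∧ dx_j in alpha ∧ beta is (alpha_i * beta_j - alpha_j * beta_i). Collecting: alpha ∧ beta = (y) dx ∧ dy.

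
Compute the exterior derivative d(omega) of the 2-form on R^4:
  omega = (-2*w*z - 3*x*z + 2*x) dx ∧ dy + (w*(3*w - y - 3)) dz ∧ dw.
d(omega) = (-2*w - 3*x) dx ∧ dy ∧ dz + (-2*z) dx ∧ dy ∧ dw + (-w) dy ∧ dz ∧ dw

For a 2-form omega = sum_{i<j} g_{ij} dx_i ∧ dx_j, the exterior derivative is
  d(omega) = sum_{i<j} d(g_{ij}) ∧ dx_i ∧ dx_j = sum_{i<j, k} (∂g_{ij}/∂x_k) dx_k ∧ dx_i ∧ dx_j.
Expand each term, using dx_k ∧ dx_i ∧ dx_j = sgn(permutation) dx_{(a)} ∧ dx_{(b)} ∧ dx_{(c)} with (a < b < c) sorted:
  d(-2*w*z - 3*x*z + 2*x) includes (∂/∂z)(-2*w*z - 3*x*z + 2*x) dz = (-2*w - 3*x) dz, which multiplied by dx ∧ dy gives (-2*w - 3*x) dx ∧ dy ∧ dz
  d(-2*w*z - 3*x*z + 2*x) includes (∂/∂w)(-2*w*z - 3*x*z + 2*x) dw = (-2*z) dw, which multiplied by dx ∧ dy gives (-2*z) dx ∧ dy ∧ dw
  d(w*(3*w - y - 3)) includes (∂/∂y)(w*(3*w - y - 3)) dy = (-w) dy, which multiplied by dz ∧ dw gives (-w) dy ∧ dz ∧ dw
Collecting like 3-forms: d(omega) = (-2*w - 3*x) dx ∧ dy ∧ dz + (-2*z) dx ∧ dy ∧ dw + (-w) dy ∧ dz ∧ dw.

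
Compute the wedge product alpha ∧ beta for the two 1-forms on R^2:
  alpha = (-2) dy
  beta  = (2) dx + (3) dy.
alpha ∧ beta = (4) dx ∧ dy

Distribute the wedge, using dx_i ∧ dx_j = -dx_j ∧ dx_i and dx_i ∧ dx_i = 0. For each pair (i, j) with i < j, the coefficient of dx_i ∧ dx_j in alpha ∧ beta is (alpha_i * beta_j - alpha_j * beta_i). Collecting: alpha ∧ beta = (4) dx ∧ dy.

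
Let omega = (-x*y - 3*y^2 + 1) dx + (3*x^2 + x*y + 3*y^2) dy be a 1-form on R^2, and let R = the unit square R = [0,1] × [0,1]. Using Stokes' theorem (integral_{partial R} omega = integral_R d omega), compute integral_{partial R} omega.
integral_(partial R) omega = 7

Stokes: integral_partial_R omega = integral_R d omega with d omega = (∂Q/∂x - ∂P/∂y) dx ∧ dy.
  ∂Q/∂x = 6*x + y
  ∂P/∂y = -x - 6*y
  integrand = ∂Q/∂x - ∂P/∂y = 7*x + 7*y.
Integrating over R: integral_0^1 integral_0^1 (7*x + 7*y) dx dy = 7.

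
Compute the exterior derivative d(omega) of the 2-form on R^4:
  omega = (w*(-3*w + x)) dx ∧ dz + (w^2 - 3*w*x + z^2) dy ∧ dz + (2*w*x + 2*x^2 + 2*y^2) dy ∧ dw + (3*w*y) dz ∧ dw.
d(omega) = (-6*w + x) dx ∧ dz ∧ dw + (-3*w) dx ∧ dy ∧ dz + (5*w - 3*x) dy ∧ dz ∧ dw + (2*w + 4*x) dx ∧ dy ∧ dw

For a 2-form omega = sum_{i<j} g_{ij} dx_i ∧ dx_j, the exterior derivative is
  d(omega) = sum_{i<j} d(g_{ij}) ∧ dx_i ∧ dx_j = sum_{i<j, k} (∂g_{ij}/∂x_k) dx_k ∧ dx_i ∧ dx_j.
Expand each term, using dx_k ∧ dx_i ∧ dx_j = sgn(permutation) dx_{(a)} ∧ dx_{(b)} ∧ dx_{(c)} with (a < b < c) sorted:
  d(w*(-3*w + x)) includes (∂/∂w)(w*(-3*w + x)) dw = (-6*w + x) dw, which multiplied by dx ∧ dz gives (-6*w + x) dx ∧ dz ∧ dw
  d(w^2 - 3*w*x + z^2) includes (∂/∂x)(w^2 - 3*w*x + z^2) dx = (-3*w) dx, which multiplied by dy ∧ dz gives (-3*w) dx ∧ dy ∧ dz
  d(w^2 - 3*w*x + z^2) includes (∂/∂w)(w^2 - 3*w*x + z^2) dw = (2*w - 3*x) dw, which multiplied by dy ∧ dz gives (2*w - 3*x) dy ∧ dz ∧ dw
  d(2*w*x + 2*x^2 + 2*y^2) includes (∂/∂x)(2*w*x + 2*x^2 + 2*y^2) dx = (2*w + 4*x) dx, which multiplied by dy ∧ dw gives (2*w + 4*x) dx ∧ dy ∧ dw
  d(3*w*y) includes (∂/∂y)(3*w*y) dy = (3*w) dy, which multiplied by dz ∧ dw gives (3*w) dy ∧ dz ∧ dw
Collecting like 3-forms: d(omega) = (-6*w + x) dx ∧ dz ∧ dw + (-3*w) dx ∧ dy ∧ dz + (5*w - 3*x) dy ∧ dz ∧ dw + (2*w + 4*x) dx ∧ dy ∧ dw.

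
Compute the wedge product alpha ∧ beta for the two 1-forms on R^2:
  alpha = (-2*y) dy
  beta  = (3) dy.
alpha ∧ beta = 0

Distribute the wedge, using dx_i ∧ dx_j = -dx_j ∧ dx_i and dx_i ∧ dx_i = 0. For each pair (i, j) with i < j, the coefficient of dx_i ∧ dx_j in alpha ∧ beta is (alpha_i * beta_j - alpha_j * beta_i). Collecting: alpha ∧ beta = 0.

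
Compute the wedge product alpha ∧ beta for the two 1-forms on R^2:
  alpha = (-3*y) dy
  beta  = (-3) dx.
alpha ∧ beta = (-9*y) dx ∧ dy

Distribute the wedge, using dx_i ∧ dx_j = -dx_j ∧ dx_i and dx_i ∧ dx_i = 0. For each pair (i, j) with i < j, the coefficient of dx_i ∧ dx_j in alpha ∧ beta is (alpha_i * beta_j - alpha_j * beta_i). Collecting: alpha ∧ beta = (-9*y) dx ∧ dy.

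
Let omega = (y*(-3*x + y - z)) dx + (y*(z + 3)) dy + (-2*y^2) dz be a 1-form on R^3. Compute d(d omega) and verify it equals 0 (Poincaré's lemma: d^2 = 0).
d(d omega) = 0

Step 1: d omega = sum_{i<j} (∂f_j/∂x_i - ∂f_i/∂x_j) dx_i ∧ dx_j:
  coeff of dx ∧ dy: 3*x - 2*y + z
  coeff of dx ∧ dz: y
  coeff of dy ∧ dz: -5*y
Step 2: Apply d again to each 2-form coefficient. The only possible 3-form in R^3 is dx ∧ dy ∧ dz, with coefficient
  ∂(coeff of dy∧dz)/∂x - ∂(coeff of dx∧dz)/∂y + ∂(coeff of dx∧dy)/∂z
  = ∂/∂x (-5*y) - ∂/∂y (y) + ∂/∂z (3*x - 2*y + z).
Each of these terms simplifies to sums of mixed partials that cancel in pairs. The result is 0 (by equality of mixed partials for smooth functions — Schwarz / Clairaut).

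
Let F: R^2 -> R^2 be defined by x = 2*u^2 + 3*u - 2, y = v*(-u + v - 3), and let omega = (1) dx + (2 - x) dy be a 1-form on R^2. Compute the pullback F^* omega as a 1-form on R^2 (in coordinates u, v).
F^* omega = (2*u^2*v + 3*u*v + 4*u - 4*v + 3) du + (2*u^3 - 4*u^2*v + 9*u^2 - 6*u*v + 5*u + 8*v - 12) dv

Using F^*(f dg) = (f ∘ F) d(g ∘ F), substitute each coordinate x_i by F_i(u, v) in f_i, and replace dx_i by d F_i = (∂F_i/∂u) du + (∂F_i/∂v) dv.
  For the x component: f_1(F) = 1; d F_1 = (4*u + 3) du + (0) dv
  For the y component: f_2(F) = -2*u^2 - 3*u + 4; d F_2 = (-v) du + (-u + 2*v - 3) dv
Combining and collecting du, dv coefficients:
  coeff of du: 2*u^2*v + 3*u*v + 4*u - 4*v + 3
  coeff of dv: 2*u^3 - 4*u^2*v + 9*u^2 - 6*u*v + 5*u + 8*v - 12
F^* omega = (2*u^2*v + 3*u*v + 4*u - 4*v + 3) du + (2*u^3 - 4*u^2*v + 9*u^2 - 6*u*v + 5*u + 8*v - 12) dv.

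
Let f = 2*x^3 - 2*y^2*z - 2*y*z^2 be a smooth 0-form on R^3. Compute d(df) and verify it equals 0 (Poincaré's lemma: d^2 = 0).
d(df) = 0

Step 1: df = sum_i (∂f/∂x_i) dx_i = (6*x^2) dx + (2*z*(-2*y - z)) dy + (2*y*(-y - 2*z)) dz.
Step 2: Apply d again. Using the 1-form formula, the coefficient of dx ∧ dy in d(df) is ∂^2 f/∂x ∂y - ∂^2 f/∂y ∂x = (0) - (0) = 0 (equality of mixed partials for smooth f).
Similarly for dx ∧ dz and dy ∧ dz — all coefficients vanish. So d(df) = 0.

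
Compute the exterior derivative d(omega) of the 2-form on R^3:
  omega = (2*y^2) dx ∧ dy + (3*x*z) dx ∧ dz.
d(omega) = 0

For a 2-form omega = sum_{i<j} g_{ij} dx_i ∧ dx_j, the exterior derivative is
  d(omega) = sum_{i<j} d(g_{ij}) ∧ dx_i ∧ dx_j = sum_{i<j, k} (∂g_{ij}/∂x_k) dx_k ∧ dx_i ∧ dx_j.
Expand each term, using dx_k ∧ dx_i ∧ dx_j = sgn(permutation) dx_{(a)} ∧ dx_{(b)} ∧ dx_{(c)} with (a < b < c) sorted:

Collecting like 3-forms: d(omega) = 0.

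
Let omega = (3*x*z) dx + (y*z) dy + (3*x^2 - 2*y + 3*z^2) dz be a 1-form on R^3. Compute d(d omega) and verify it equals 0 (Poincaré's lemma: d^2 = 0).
d(d omega) = 0

Step 1: d omega = sum_{i<j} (∂f_j/∂x_i - ∂f_i/∂x_j) dx_i ∧ dx_j:
  coeff of dx ∧ dy: 0
  coeff of dx ∧ dz: 3*x
  coeff of dy ∧ dz: -y - 2
Step 2: Apply d again to each 2-form coefficient. The only possible 3-form in R^3 is dx ∧ dy ∧ dz, with coefficient
  ∂(coeff of dy∧dz)/∂x - ∂(coeff of dx∧dz)/∂y + ∂(coeff of dx∧dy)/∂z
  = ∂/∂x (-y - 2) - ∂/∂y (3*x) + ∂/∂z (0).
Each of these terms simplifies to sums of mixed partials that cancel in pairs. The result is 0 (by equality of mixed partials for smooth functions — Schwarz / Clairaut).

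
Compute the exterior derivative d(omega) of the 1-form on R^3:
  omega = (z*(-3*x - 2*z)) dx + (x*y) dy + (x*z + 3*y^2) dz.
d(omega) = (y) dx ∧ dy + (3*x + 5*z) dx ∧ dz + (6*y) dy ∧ dz

For a 1-form omega = sum_i f_i dx_i, the exterior derivative is
  d(omega) = sum_{i < j} (∂f_j/∂x_i - ∂f_i/∂x_j) dx_i ∧ dx_j.
  coefficient of dx ∧ dy: ∂f_2/∂x - ∂f_1/∂y = ∂(x*y)/∂x - ∂(z*(-3*x - 2*z))/∂y = y
  coefficient of dx ∧ dz: ∂f_3/∂x - ∂f_1/∂z = ∂(x*z + 3*y^2)/∂x - ∂(z*(-3*x - 2*z))/∂z = 3*x + 5*z
  coefficient of dy ∧ dz: ∂f_3/∂y - ∂f_2/∂z = ∂(x*z + 3*y^2)/∂y - ∂(x*y)/∂z = 6*y
Assembling: d(omega) = (y) dx ∧ dy + (3*x + 5*z) dx ∧ dz + (6*y) dy ∧ dz.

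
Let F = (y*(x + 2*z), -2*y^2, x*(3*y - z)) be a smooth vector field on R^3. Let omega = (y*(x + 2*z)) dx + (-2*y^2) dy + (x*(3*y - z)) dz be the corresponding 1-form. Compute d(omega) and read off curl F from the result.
d(omega) = (3*x) dy ∧ dz + (-y + z) dz ∧ dx + (-x - 2*z) dx ∧ dy; curl F = (3*x, -y + z, -x - 2*z)

d omega = sum_{i<j} (∂f_j/∂x_i - ∂f_i/∂x_j) dx_i ∧ dx_j. Under the identification (dy ∧ dz, dz ∧ dx, dx ∧ dy) ↔ (e_x, e_y, e_z), the coefficients are exactly the components of curl F. Compute:
  ∂R/∂y - ∂Q/∂z = (3*x) - (0) = 3*x
  ∂P/∂z - ∂R/∂x = (2*y) - (3*y - z) = -y + z
  ∂Q/∂x - ∂P/∂y = (0) - (x + 2*z) = -x - 2*z.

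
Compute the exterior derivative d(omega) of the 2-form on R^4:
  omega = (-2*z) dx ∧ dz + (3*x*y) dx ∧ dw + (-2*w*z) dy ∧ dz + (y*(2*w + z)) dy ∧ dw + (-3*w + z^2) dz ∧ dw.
d(omega) = (-3*x) dx ∧ dy ∧ dw + (-y - 2*z) dy ∧ dz ∧ dw

For a 2-form omega = sum_{i<j} g_{ij} dx_i ∧ dx_j, the exterior derivative is
  d(omega) = sum_{i<j} d(g_{ij}) ∧ dx_i ∧ dx_j = sum_{i<j, k} (∂g_{ij}/∂x_k) dx_k ∧ dx_i ∧ dx_j.
Expand each term, using dx_k ∧ dx_i ∧ dx_j = sgn(permutation) dx_{(a)} ∧ dx_{(b)} ∧ dx_{(c)} with (a < b < c) sorted:
  d(3*x*y) includes (∂/∂y)(3*x*y) dy = (3*x) dy, which multiplied by dx ∧ dw gives (-3*x) dx ∧ dy ∧ dw
  d(-2*w*z) includes (∂/∂w)(-2*w*z) dw = (-2*z) dw, which multiplied by dy ∧ dz gives (-2*z) dy ∧ dz ∧ dw
  d(y*(2*w + z)) includes (∂/∂z)(y*(2*w + z)) dz = (y) dz, which multiplied by dy ∧ dw gives (-y) dy ∧ dz ∧ dw
Collecting like 3-forms: d(omega) = (-3*x) dx ∧ dy ∧ dw + (-y - 2*z) dy ∧ dz ∧ dw.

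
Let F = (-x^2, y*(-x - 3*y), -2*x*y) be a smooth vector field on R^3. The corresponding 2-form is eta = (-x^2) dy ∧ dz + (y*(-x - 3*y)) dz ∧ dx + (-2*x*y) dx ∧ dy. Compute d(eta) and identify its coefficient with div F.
d(eta) = (-3*x - 6*y) dx ∧ dy ∧ dz; div F = -3*x - 6*y

For a 2-form in R^3 of the form above, applying d gives a 3-form with coefficient ∂P/∂x + ∂Q/∂y + ∂R/∂z:
  ∂P/∂x = -2*x
  ∂Q/∂y = -x - 6*y
  ∂R/∂z = 0
Sum = -3*x - 6*y, which is exactly div F.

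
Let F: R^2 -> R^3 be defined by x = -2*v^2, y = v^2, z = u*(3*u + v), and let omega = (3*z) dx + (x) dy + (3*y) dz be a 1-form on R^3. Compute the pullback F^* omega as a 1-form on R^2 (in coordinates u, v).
F^* omega = (3*v^2*(6*u + v)) du + (v*(-36*u^2 - 9*u*v - 4*v^2)) dv

Using F^*(f dg) = (f ∘ F) d(g ∘ F), substitute each coordinate x_i by F_i(u, v) in f_i, and replace dx_i by d F_i = (∂F_i/∂u) du + (∂F_i/∂v) dv.
  For the x component: f_1(F) = 3*u*(3*u + v); d F_1 = (0) du + (-4*v) dv
  For the y component: f_2(F) = -2*v^2; d F_2 = (0) du + (2*v) dv
  For the z component: f_3(F) = 3*v^2; d F_3 = (6*u + v) du + (u) dv
Combining and collecting du, dv coefficients:
  coeff of du: 3*v^2*(6*u + v)
  coeff of dv: v*(-36*u^2 - 9*u*v - 4*v^2)
F^* omega = (3*v^2*(6*u + v)) du + (v*(-36*u^2 - 9*u*v - 4*v^2)) dv.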